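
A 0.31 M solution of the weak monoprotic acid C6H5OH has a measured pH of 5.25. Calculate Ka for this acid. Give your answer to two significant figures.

Ka = 1.0 × 10^-10

[H+] = 10^(-5.25) = 5.62 × 10^-6 M
At equilibrium [HA] = 0.31 − 5.62 × 10^-6 = 3.10 × 10^-1 M
Ka = [H+][A-]/[HA] = (5.62 × 10^-6)² / 3.10 × 10^-1 = 1.0 × 10^-10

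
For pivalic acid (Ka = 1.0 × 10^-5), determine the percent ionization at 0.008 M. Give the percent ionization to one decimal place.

3.5%

(CH3)3CCOOH ⇌ (CH3)3CCOO- + H+; let x = [H+] at equilibrium.
x ≈ √(Ka·C₀) = √(1.0 × 10^-5 × 0.008) = 2.83 × 10^-4 M
% ionization = x/C₀ × 100% = 2.83 × 10^-4/0.008 × 100% = 3.5%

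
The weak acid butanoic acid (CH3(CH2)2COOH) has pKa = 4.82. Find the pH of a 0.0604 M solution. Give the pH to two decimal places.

CH3(CH2)2COOH ⇌ CH3(CH2)2COO- + H+
Ka = 10^(−4.82) = 1.51 × 10^-5
From the ICE table, Ka = [H+]²/(0.0604 − [H+]) = 1.51 × 10^-5.
Assume [H+] ≪ 0.0604: [H+] ≈ √(1.51 × 10^-5 × 0.0604) = 9.55 × 10^-4 M
Check: 1.6% ionized — well under 5%, approximation valid.
pH = −log[H+] = −log(9.55 × 10^-4) = 3.02

pH = 3.02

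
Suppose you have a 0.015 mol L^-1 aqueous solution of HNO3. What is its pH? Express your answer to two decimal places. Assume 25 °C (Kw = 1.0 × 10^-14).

pH = 1.82

HNO3 is a strong acid and dissociates completely, so [H+] = 0.015 M.
pH = -log(0.015) = 1.82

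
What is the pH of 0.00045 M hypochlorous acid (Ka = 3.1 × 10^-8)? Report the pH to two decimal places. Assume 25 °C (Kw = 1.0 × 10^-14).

pH = 5.43

HOCl ⇌ OCl- + H+
From the ICE table, Ka = [H+]²/(0.00045 − [H+]) = 3.1 × 10^-8.
Assume [H+] ≪ 0.00045: [H+] ≈ √(3.1 × 10^-8 × 0.00045) = 3.73 × 10^-6 M
Check: 0.83% ionized — well under 5%, approximation valid.
pH = −log[H+] = −log(3.73 × 10^-6) = 5.43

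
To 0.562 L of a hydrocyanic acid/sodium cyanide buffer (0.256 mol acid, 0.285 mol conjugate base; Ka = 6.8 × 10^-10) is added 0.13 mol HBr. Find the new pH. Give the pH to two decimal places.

Added H+ converts CN- to HCN: HCN → 0.386 mol, CN- → 0.155 mol.
pKa = −log(6.8 × 10^-10) = 9.167
Henderson–Hasselbalch with mole ratio 0.155/0.386: pH = 9.167 + (-0.396)

pH = 8.77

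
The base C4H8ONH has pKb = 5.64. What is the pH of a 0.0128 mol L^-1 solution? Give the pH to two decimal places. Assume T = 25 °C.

C4H8ONH + H2O ⇌ C4H8ONH2+ + OH-
Kb = 10^(−5.64) = 2.29 × 10^-6
Kb = [OH-]²/(0.0128 − [OH-]) = 2.29 × 10^-6
Neglecting [OH-] in the denominator: [OH-] = √(2.29 × 10^-6 × 0.0128) = 1.71 × 10^-4 M
pOH = −log(1.71 × 10^-4) = 3.77; pH = 14.00 − 3.77 = 10.23

pH = 10.23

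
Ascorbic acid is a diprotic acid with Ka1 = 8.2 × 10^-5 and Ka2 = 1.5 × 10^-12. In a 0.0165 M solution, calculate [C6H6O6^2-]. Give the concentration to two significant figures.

First ionization gives [H+] ≈ [HC6H6O6-] = 1.12 × 10^-3 M.
Second step: Ka2 = [H+][C6H6O6^2-]/[HC6H6O6-] ≈ [C6H6O6^2-] (since [H+] ≈ [HC6H6O6-]).
So [C6H6O6^2-] ≈ Ka2.

1.5 × 10^-12 M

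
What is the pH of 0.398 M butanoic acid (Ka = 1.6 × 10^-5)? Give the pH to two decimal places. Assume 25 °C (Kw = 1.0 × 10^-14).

CH3(CH2)2COOH ⇌ CH3(CH2)2COO- + H+
From the ICE table, Ka = x²/(0.398 − x) = 1.6 × 10^-5.
Assume x ≪ 0.398: x ≈ √(1.6 × 10^-5 × 0.398) = 2.52 × 10^-3 M
pH = −log(2.52 × 10^-3) = 2.60

pH = 2.60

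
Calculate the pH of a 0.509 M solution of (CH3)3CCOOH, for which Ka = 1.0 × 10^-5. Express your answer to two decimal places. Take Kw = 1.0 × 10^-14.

pH = 2.65

(CH3)3CCOOH ⇌ (CH3)3CCOO- + H+
Let x = [H+] at equilibrium. Ka = x²/(0.509 − x).
Assume x ≪ 0.509: x ≈ √(1.0 × 10^-5 × 0.509) = 2.26 × 10^-3 M
(x/C₀ = 0.44% < 5%, so the approximation holds.)
pH = −log[H+] = −log(2.26 × 10^-3) = 2.65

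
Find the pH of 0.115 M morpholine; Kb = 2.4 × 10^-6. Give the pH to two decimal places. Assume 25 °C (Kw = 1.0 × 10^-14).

pH = 10.72

C4H8ONH + H2O ⇌ C4H8ONH2+ + OH-
Kb = x²/(0.115 − x) = 2.4 × 10^-6
Neglecting x in the denominator: x = √(2.4 × 10^-6 × 0.115) = 5.25 × 10^-4 M
pOH = 3.28, so pH = 14.00 − pOH = 10.72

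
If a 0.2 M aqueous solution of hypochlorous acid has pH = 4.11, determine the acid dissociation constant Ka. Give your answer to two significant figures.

Ka = 3.0 × 10^-8

[H+] = 10^(-4.11) = 7.76 × 10^-5 M
At equilibrium [HA] = 0.2 − 7.76 × 10^-5 = 2.00 × 10^-1 M
Ka = [H+][A-]/[HA] = (7.76 × 10^-5)² / 2.00 × 10^-1 = 3.0 × 10^-8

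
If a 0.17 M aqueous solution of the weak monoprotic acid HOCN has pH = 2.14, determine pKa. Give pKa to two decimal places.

[H+] = 10^(-2.14) = 7.24 × 10^-3 M
At equilibrium [HA] = 0.17 − 7.24 × 10^-3 = 1.63 × 10^-1 M
Ka = [H+][A-]/[HA] = (7.24 × 10^-3)² / 1.63 × 10^-1 = 3.22 × 10^-4
pKa = -log(3.22 × 10^-4) = 3.49

pKa = 3.49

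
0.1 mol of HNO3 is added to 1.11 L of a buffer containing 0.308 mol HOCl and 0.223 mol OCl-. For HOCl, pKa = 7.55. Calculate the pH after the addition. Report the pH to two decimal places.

pH = 7.03

Added H+ converts OCl- to HOCl: HOCl → 0.408 mol, OCl- → 0.123 mol.
pH = pKa + log(n_OCl-/n_HOCl) = 7.55 + log(0.123/0.408) = 7.55 + (-0.521)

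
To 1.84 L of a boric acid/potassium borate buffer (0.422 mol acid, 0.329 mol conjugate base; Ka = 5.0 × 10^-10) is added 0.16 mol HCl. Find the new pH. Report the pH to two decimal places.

pH = 8.76

Added H+ converts B(OH)4- to B(OH)3: B(OH)3 → 0.582 mol, B(OH)4- → 0.169 mol.
pKa = −log(5.0 × 10^-10) = 9.301
Henderson–Hasselbalch with mole ratio 0.169/0.582: pH = 9.301 + (-0.537)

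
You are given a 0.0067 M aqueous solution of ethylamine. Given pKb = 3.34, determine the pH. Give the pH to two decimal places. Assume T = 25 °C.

pH = 11.19

C2H5NH2 + H2O ⇌ C2H5NH3+ + OH-
Kb = 10^(−3.34) = 4.57 × 10^-4
From the ICE table, Kb = [OH-]²/(0.0067 − [OH-]) = 4.57 × 10^-4.
Here C₀/Kb ≈ 14.7, so the small-[OH-] approximation fails. Use the quadratic:
[OH-] = (−Kb + √(Kb² + 4·Kb·C₀))/2 = 1.54 × 10^-3 M
pOH = −log(1.54 × 10^-3) = 2.81; pH = 14.00 − 2.81 = 11.19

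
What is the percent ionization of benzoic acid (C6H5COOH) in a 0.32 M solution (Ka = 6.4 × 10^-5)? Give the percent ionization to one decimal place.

C6H5COOH ⇌ C6H5COO- + H+; let x = [H+] at equilibrium.
x ≈ √(Ka·C₀) = √(6.4 × 10^-5 × 0.32) = 4.53 × 10^-3 M
% ionization = x/C₀ × 100% = 4.53 × 10^-3/0.32 × 100% = 1.4%

1.4%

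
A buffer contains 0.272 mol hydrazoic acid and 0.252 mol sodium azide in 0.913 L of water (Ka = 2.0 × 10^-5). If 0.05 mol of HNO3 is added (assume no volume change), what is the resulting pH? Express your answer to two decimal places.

After neutralization: n(HN3) = 0.322 mol, n(N3-) = 0.202 mol.
pKa = −log(2.0 × 10^-5) = 4.699
Henderson–Hasselbalch with mole ratio 0.202/0.322: pH = 4.699 + (-0.203)

pH = 4.50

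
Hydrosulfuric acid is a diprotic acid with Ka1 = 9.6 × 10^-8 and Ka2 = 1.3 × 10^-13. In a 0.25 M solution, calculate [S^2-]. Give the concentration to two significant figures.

1.3 × 10^-13 M

First ionization gives [H+] ≈ [HS-] = 1.55 × 10^-4 M.
Second step: Ka2 = [H+][S^2-]/[HS-] ≈ [S^2-] (since [H+] ≈ [HS-]).
So [S^2-] ≈ Ka2.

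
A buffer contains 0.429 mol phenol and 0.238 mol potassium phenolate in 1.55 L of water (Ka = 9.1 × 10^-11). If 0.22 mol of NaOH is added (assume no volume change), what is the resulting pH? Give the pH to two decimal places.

After neutralization: n(C6H5OH) = 0.209 mol, n(C6H5O-) = 0.458 mol.
pKa = −log(9.1 × 10^-11) = 10.041
pH = pKa + log([A⁻]/[HA]) = 10.041 + log(0.458/0.209) = 10.041 +0.341

pH = 10.38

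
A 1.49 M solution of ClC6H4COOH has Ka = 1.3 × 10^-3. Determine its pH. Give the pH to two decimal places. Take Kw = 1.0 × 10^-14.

pH = 1.36

ClC6H4COOH ⇌ ClC6H4COO- + H+
Let x = [H+] at equilibrium. Ka = x²/(1.49 − x).
Since Ka ≪ C₀, x ≈ √(Ka·C₀) = 4.40 × 10^-2 M.
pH = −log[H+] = −log(4.40 × 10^-2) = 1.36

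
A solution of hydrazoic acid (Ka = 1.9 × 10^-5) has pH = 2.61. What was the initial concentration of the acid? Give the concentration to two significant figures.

C₀ = 3.2 × 10^-1 M

[H+] = 10^(-2.61) = 2.45 × 10^-3 M = x
Ka = x²/(C₀ − x) ⇒ C₀ = x + x²/Ka
C₀ = 2.45 × 10^-3 + (2.45 × 10^-3)²/(1.9 × 10^-5) = 3.18 × 10^-1 M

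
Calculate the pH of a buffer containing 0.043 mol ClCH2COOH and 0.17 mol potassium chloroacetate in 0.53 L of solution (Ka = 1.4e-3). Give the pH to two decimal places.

pKa = −log(1.4 × 10^-3) = 2.854
pH = pKa + log([A⁻]/[HA]) = 2.854 + log(0.17/0.043)
pH = 2.854 + (+0.597) = 3.45

pH = 3.45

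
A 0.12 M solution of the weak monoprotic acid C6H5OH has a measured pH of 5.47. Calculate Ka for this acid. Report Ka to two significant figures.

Ka = 9.6 × 10^-11

[H+] = 10^(-5.47) = 3.39 × 10^-6 M
At equilibrium [HA] = 0.12 − 3.39 × 10^-6 = 1.20 × 10^-1 M
Ka = [H+][A-]/[HA] = (3.39 × 10^-6)² / 1.20 × 10^-1 = 9.6 × 10^-11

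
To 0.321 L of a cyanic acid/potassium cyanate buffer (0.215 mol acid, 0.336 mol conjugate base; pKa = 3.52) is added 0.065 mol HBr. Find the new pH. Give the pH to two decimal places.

Added H+ converts OCN- to HOCN: HOCN → 0.28 mol, OCN- → 0.271 mol.
pH = pKa + log([A⁻]/[HA]) = 3.52 + log(0.271/0.28) = 3.52 -0.014

pH = 3.51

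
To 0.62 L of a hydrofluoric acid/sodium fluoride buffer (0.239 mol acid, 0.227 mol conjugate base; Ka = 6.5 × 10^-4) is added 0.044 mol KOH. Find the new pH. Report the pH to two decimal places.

OH- converts HF to F-: HF → 0.195 mol, F- → 0.271 mol.
pKa = −log(6.5 × 10^-4) = 3.187
Henderson–Hasselbalch with mole ratio 0.271/0.195: pH = 3.187 + (+0.143)

pH = 3.33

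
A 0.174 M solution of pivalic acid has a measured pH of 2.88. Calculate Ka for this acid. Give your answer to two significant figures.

[H+] = 10^(-2.88) = 1.32 × 10^-3 M
At equilibrium [HA] = 0.174 − 1.32 × 10^-3 = 1.73 × 10^-1 M
Ka = [H+][A-]/[HA] = (1.32 × 10^-3)² / 1.73 × 10^-1 = 1.0 × 10^-5

Ka = 1.0 × 10^-5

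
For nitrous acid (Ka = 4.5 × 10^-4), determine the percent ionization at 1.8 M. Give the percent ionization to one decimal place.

HNO2 ⇌ NO2- + H+; let x = [H+] at equilibrium.
x ≈ √(Ka·C₀) = √(4.5 × 10^-4 × 1.8) = 2.85 × 10^-2 M
Fraction ionized = 2.85 × 10^-2 / 1.8 = 0.0158 → 1.6%

1.6%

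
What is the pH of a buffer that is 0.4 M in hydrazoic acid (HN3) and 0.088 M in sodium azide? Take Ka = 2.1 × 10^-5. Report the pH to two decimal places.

pKa = −log(2.1 × 10^-5) = 4.678
Henderson–Hasselbalch: pH = pKa + log([N3-]/[HN3]) = 4.678 + log(0.088/0.4)
pH = 4.678 + (-0.658) = 4.02

pH = 4.02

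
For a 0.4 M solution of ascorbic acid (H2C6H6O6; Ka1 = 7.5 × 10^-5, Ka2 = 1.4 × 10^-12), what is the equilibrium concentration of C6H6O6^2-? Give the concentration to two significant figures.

First ionization gives [H+] ≈ [HC6H6O6-] = 5.48 × 10^-3 M.
Second step: Ka2 = [H+][C6H6O6^2-]/[HC6H6O6-] ≈ [C6H6O6^2-] (since [H+] ≈ [HC6H6O6-]).
So [C6H6O6^2-] ≈ Ka2.

1.4 × 10^-12 M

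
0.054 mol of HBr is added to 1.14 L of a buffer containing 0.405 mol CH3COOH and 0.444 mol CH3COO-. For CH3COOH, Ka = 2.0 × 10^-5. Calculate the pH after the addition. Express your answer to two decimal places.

After neutralization: n(CH3COOH) = 0.459 mol, n(CH3COO-) = 0.39 mol.
pKa = −log(2.0 × 10^-5) = 4.699
pH = pKa + log([A⁻]/[HA]) = 4.699 + log(0.39/0.459) = 4.699 -0.071

pH = 4.63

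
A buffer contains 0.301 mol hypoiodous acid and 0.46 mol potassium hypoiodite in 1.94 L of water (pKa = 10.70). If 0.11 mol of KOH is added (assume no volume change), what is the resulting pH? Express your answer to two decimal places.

After neutralization: n(HOI) = 0.191 mol, n(OI-) = 0.57 mol.
pH = pKa + log(n_OI-/n_HOI) = 10.70 + log(0.57/0.191) = 10.70 + (+0.475)

pH = 11.17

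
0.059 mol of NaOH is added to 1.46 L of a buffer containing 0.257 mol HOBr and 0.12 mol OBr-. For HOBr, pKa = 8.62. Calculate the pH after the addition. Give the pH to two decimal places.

pH = 8.58

OH- converts HOBr to OBr-: HOBr → 0.198 mol, OBr- → 0.179 mol.
Henderson–Hasselbalch with mole ratio 0.179/0.198: pH = 8.62 + (-0.044)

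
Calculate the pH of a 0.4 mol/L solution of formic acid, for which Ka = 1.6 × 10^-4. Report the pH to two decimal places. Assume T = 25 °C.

HCOOH ⇌ HCOO- + H+
From the ICE table, Ka = [H+]²/(0.4 − [H+]) = 1.6 × 10^-4.
Since Ka ≪ C₀, [H+] ≈ √(Ka·C₀) = 8.00 × 10^-3 M.
Check: 2% ionized — well under 5%, approximation valid.
pH = −log(8.00 × 10^-3) = 2.10

pH = 2.10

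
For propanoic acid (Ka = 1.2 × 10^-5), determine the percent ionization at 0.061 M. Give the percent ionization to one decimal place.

1.4%

CH3CH2COOH ⇌ CH3CH2COO- + H+; let x = [H+] at equilibrium.
x ≈ √(Ka·C₀) = √(1.2 × 10^-5 × 0.061) = 8.56 × 10^-4 M
% ionization = x/C₀ × 100% = 8.56 × 10^-4/0.061 × 100% = 1.4%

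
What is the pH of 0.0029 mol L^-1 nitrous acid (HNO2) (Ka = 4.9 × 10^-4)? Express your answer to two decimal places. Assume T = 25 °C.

HNO2 ⇌ NO2- + H+
From the ICE table, Ka = x²/(0.0029 − x) = 4.9 × 10^-4.
The 5% rule fails; solving x² + Ka·x − Ka·C₀ = 0 exactly:
x = (−Ka + √(Ka² + 4·Ka·C₀))/2 = 9.72 × 10^-4 M
pH = −log(9.72 × 10^-4) = 3.01

pH = 3.01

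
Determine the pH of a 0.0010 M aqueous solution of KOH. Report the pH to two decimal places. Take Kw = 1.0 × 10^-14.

pH = 11.00

KOH is a strong base; [OH-] = 0.001 M.
pOH = -log(0.001) = 3.00
pH = 14.00 - 3.00 = 11.00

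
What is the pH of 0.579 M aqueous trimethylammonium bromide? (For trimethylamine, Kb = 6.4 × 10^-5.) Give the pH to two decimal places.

(CH3)3NH+ is the conjugate acid of the weak base (CH3)3N.
Ka = Kw/Kb = 1.0×10^-14 / 6.4 × 10^-5 = 1.56 × 10^-10
Ka = [H+]²/(0.579 − [H+]) = 1.56 × 10^-10
Assume [H+] ≪ 0.579: [H+] ≈ √(1.56 × 10^-10 × 0.579) = 9.50 × 10^-6 M
Check: 0.0016% ionized — well under 5%, approximation valid.
pH = −log(9.50 × 10^-6) = 5.02

pH = 5.02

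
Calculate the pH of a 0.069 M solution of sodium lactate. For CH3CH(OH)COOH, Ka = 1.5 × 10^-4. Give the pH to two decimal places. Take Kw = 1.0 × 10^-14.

pH = 8.33

CH3CH(OH)COO- is the conjugate base of the weak acid CH3CH(OH)COOH.
Kb = Kw/Ka = 1.0×10^-14 / 1.5 × 10^-4 = 6.67 × 10^-11
From the ICE table, Kb = [OH-]²/(0.069 − [OH-]) = 6.67 × 10^-11.
Assume [OH-] ≪ 0.069: [OH-] ≈ √(6.67 × 10^-11 × 0.069) = 2.15 × 10^-6 M
Check: 0.0031% ionized — well under 5%, approximation valid.
pOH = −log(2.15 × 10^-6) = 5.67; pH = 14.00 − 5.67 = 8.33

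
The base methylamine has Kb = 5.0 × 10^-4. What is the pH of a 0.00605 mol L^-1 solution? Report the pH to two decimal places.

CH3NH2 + H2O ⇌ CH3NH3+ + OH-
From the ICE table, Kb = [OH-]²/(0.00605 − [OH-]) = 5.0 × 10^-4.
[OH-] is not negligible relative to C₀; solve [OH-]² + 0.0005·[OH-] − 3.02e-06 = 0.
[OH-] = [−0.0005 + √(0.0005² + 1.21e-05)]/2 = 1.51 × 10^-3 M
pOH = 2.82, so pH = 14.00 − pOH = 11.18

pH = 11.18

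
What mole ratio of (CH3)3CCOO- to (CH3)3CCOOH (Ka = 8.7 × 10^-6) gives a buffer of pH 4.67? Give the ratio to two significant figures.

pKa = -log(8.7 × 10^-6) = 5.060
pH = pKa + log(r) ⇒ log(r) = 4.67 − 5.060 = -0.390
r = [(CH3)3CCOO-]/[(CH3)3CCOOH] = 10^(-0.390) = 0.407

ratio = 0.41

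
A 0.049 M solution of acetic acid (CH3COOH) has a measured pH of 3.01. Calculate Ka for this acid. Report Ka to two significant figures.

Ka = 2.0 × 10^-5

[H+] = 10^(-3.01) = 9.77 × 10^-4 M
At equilibrium [HA] = 0.049 − 9.77 × 10^-4 = 4.80 × 10^-2 M
Ka = [H+][A-]/[HA] = (9.77 × 10^-4)² / 4.80 × 10^-2 = 2.0 × 10^-5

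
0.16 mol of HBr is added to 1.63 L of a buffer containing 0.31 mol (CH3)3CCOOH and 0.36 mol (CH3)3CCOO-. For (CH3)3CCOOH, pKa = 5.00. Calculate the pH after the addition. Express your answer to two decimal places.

pH = 4.63

After neutralization: n((CH3)3CCOOH) = 0.47 mol, n((CH3)3CCOO-) = 0.2 mol.
Henderson–Hasselbalch with mole ratio 0.2/0.47: pH = 5.00 + (-0.371)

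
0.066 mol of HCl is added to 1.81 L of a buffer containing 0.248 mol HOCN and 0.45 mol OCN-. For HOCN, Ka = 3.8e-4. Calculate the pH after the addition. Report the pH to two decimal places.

pH = 3.51

Added H+ converts OCN- to HOCN: HOCN → 0.314 mol, OCN- → 0.384 mol.
pKa = −log(3.8 × 10^-4) = 3.420
pH = pKa + log([A⁻]/[HA]) = 3.420 + log(0.384/0.314) = 3.420 +0.087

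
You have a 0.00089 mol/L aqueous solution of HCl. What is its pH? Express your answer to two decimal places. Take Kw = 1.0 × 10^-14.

pH = 3.05

HCl is a strong acid and dissociates completely, so [H+] = 0.00089 M.
pH = -log(0.00089) = 3.05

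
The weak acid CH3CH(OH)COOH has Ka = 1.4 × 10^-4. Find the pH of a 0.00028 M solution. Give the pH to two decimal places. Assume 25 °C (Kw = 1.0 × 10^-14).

pH = 3.85

CH3CH(OH)COOH ⇌ CH3CH(OH)COO- + H+
From the ICE table, Ka = x²/(0.00028 − x) = 1.4 × 10^-4.
The 5% rule fails; solving x² + Ka·x − Ka·C₀ = 0 exactly:
x = (−Ka + √(Ka² + 4·Ka·C₀))/2 = 1.40 × 10^-4 M
pH = −log(1.40 × 10^-4) = 3.85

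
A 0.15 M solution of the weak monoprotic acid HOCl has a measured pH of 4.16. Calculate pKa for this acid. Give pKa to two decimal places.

[H+] = 10^(-4.16) = 6.92 × 10^-5 M
At equilibrium [HA] = 0.15 − 6.92 × 10^-5 = 1.50 × 10^-1 M
Ka = [H+][A-]/[HA] = (6.92 × 10^-5)² / 1.50 × 10^-1 = 3.19 × 10^-8
pKa = -log(3.19 × 10^-8) = 7.50

pKa = 7.50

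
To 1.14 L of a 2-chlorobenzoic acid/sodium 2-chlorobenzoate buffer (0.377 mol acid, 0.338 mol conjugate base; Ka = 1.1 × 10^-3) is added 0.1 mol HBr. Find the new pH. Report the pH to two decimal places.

pH = 2.66

After neutralization: n(ClC6H4COOH) = 0.477 mol, n(ClC6H4COO-) = 0.238 mol.
pKa = −log(1.1 × 10^-3) = 2.959
pH = pKa + log(n_ClC6H4COO-/n_ClC6H4COOH) = 2.959 + log(0.238/0.477) = 2.959 + (-0.302)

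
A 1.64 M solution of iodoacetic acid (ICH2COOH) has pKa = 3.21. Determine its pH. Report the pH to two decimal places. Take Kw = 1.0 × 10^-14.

pH = 1.50

ICH2COOH ⇌ ICH2COO- + H+
Ka = 10^(−3.21) = 6.17 × 10^-4
Let x = [H+] at equilibrium. Ka = x²/(1.64 − x).
Neglecting x in the denominator: x = √(6.17 × 10^-4 × 1.64) = 3.18 × 10^-2 M
pH = −log(3.18 × 10^-2) = 1.50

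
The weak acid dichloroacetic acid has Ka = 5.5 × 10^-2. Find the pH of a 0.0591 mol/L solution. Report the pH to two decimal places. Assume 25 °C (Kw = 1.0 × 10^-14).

Cl2CHCOOH ⇌ Cl2CHCOO- + H+
Let x = [H+] at equilibrium. Ka = x²/(0.0591 − x).
x is not negligible relative to C₀; solve x² + 0.055·x − 0.00325 = 0.
x = [−0.055 + √(0.055² + 0.013)]/2 = 3.58 × 10^-2 M
pH = −log(3.58 × 10^-2) = 1.45

pH = 1.45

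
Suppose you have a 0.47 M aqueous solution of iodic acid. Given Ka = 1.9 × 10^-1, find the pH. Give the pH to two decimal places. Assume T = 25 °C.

HIO3 ⇌ IO3- + H+
From the ICE table, Ka = x²/(0.47 − x) = 1.9 × 10^-1.
Here C₀/Ka ≈ 2.47, so the small-x approximation fails. Use the quadratic:
x = [−0.19 + √(0.19² + 0.357)]/2 = 2.19 × 10^-1 M
pH = −log[H+] = −log(2.19 × 10^-1) = 0.66

pH = 0.66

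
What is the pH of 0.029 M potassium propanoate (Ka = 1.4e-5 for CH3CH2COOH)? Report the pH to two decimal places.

pH = 8.66

CH3CH2COO- is the conjugate base of the weak acid CH3CH2COOH.
Kb = Kw/Ka = 1.0×10^-14 / 1.4 × 10^-5 = 7.14 × 10^-10
From the ICE table, Kb = x²/(0.029 − x) = 7.14 × 10^-10.
Assume x ≪ 0.029: x ≈ √(7.14 × 10^-10 × 0.029) = 4.55 × 10^-6 M
pOH = 5.34, so pH = 14.00 − pOH = 8.66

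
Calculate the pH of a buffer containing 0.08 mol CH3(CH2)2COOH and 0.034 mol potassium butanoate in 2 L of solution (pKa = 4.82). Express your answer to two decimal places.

Henderson–Hasselbalch: pH = pKa + log([CH3(CH2)2COO-]/[CH3(CH2)2COOH]) = 4.82 + log(0.034/0.08)
pH = 4.82 + (-0.372) = 4.45

pH = 4.45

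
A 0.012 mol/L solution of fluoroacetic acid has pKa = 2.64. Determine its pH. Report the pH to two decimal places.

pH = 2.37

FCH2COOH ⇌ FCH2COO- + H+
Ka = 10^(−2.64) = 2.29 × 10^-3
Ka = x²/(0.012 − x) = 2.29 × 10^-3
x is not negligible relative to C₀; solve x² + 0.00229·x − 2.75e-05 = 0.
x = (−Ka + √(Ka² + 4·Ka·C₀))/2 = 4.22 × 10^-3 M
pH = −log[H+] = −log(4.22 × 10^-3) = 2.37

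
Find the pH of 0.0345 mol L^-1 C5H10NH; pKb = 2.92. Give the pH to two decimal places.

pH = 11.77

C5H10NH + H2O ⇌ C5H10NH2+ + OH-
Kb = 10^(−2.92) = 1.20 × 10^-3
Let x = [OH-] at equilibrium. Kb = x²/(0.0345 − x).
Here C₀/Kb ≈ 28.8, so the small-x approximation fails. Use the quadratic:
x = [−0.0012 + √(0.0012² + 0.000166)]/2 = 5.86 × 10^-3 M
pOH = −log(5.86 × 10^-3) = 2.23; pH = 14.00 − 2.23 = 11.77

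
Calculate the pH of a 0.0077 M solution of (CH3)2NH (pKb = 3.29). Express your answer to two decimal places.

(CH3)2NH + H2O ⇌ (CH3)2NH2+ + OH-
Kb = 10^(−3.29) = 5.13 × 10^-4
Let x = [OH-] at equilibrium. Kb = x²/(0.0077 − x).
Here C₀/Kb ≈ 15, so the small-x approximation fails. Use the quadratic:
x = (−Kb + √(Kb² + 4·Kb·C₀))/2 = 1.75 × 10^-3 M
pOH = 2.76, so pH = 14.00 − pOH = 11.24

pH = 11.24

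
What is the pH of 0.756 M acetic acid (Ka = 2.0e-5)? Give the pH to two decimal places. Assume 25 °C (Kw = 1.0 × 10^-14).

CH3COOH ⇌ CH3COO- + H+
From the ICE table, Ka = x²/(0.756 − x) = 2.0 × 10^-5.
Since Ka ≪ C₀, x ≈ √(Ka·C₀) = 3.89 × 10^-3 M.
Check: 0.51% ionized — well under 5%, approximation valid.
pH = −log(3.89 × 10^-3) = 2.41

pH = 2.41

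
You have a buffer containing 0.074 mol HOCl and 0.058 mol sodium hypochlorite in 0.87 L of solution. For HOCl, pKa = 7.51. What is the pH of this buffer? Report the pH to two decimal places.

Using pH = pKa + log([base]/[acid]) with [base]/[acid] = 0.058/0.074:
pH = 7.51 + (-0.106) = 7.40

pH = 7.40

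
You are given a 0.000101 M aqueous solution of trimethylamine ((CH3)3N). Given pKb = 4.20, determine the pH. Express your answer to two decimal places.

pH = 9.73

(CH3)3N + H2O ⇌ (CH3)3NH+ + OH-
Kb = 10^(−4.20) = 6.31 × 10^-5
Kb = x²/(0.000101 − x) = 6.31 × 10^-5
Here C₀/Kb ≈ 1.6, so the small-x approximation fails. Use the quadratic:
x = [−6.31e-05 + √(6.31e-05² + 2.55e-08)]/2 = 5.43 × 10^-5 M
pOH = −log(5.43 × 10^-5) = 4.27; pH = 14.00 − 4.27 = 9.73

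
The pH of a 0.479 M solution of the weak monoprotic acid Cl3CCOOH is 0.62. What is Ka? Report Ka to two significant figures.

Ka = 2.4 × 10^-1

[H+] = 10^(-0.62) = 2.40 × 10^-1 M
At equilibrium [HA] = 0.479 − 2.40 × 10^-1 = 2.39 × 10^-1 M
Ka = [H+][A-]/[HA] = (2.40 × 10^-1)² / 2.39 × 10^-1 = 2.4 × 10^-1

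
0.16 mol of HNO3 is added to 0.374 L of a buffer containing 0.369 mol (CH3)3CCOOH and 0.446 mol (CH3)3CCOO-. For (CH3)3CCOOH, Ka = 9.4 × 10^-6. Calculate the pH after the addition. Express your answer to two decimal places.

Added H+ converts (CH3)3CCOO- to (CH3)3CCOOH: (CH3)3CCOOH → 0.529 mol, (CH3)3CCOO- → 0.286 mol.
pKa = −log(9.4 × 10^-6) = 5.027
pH = pKa + log(n_(CH3)3CCOO-/n_(CH3)3CCOOH) = 5.027 + log(0.286/0.529) = 5.027 + (-0.267)

pH = 4.76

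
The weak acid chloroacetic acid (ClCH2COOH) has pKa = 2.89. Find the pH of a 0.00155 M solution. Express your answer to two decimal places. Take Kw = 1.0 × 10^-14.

ClCH2COOH ⇌ ClCH2COO- + H+
Ka = 10^(−2.89) = 1.29 × 10^-3
Ka = [H+]²/(0.00155 − [H+]) = 1.29 × 10^-3
[H+] is not negligible relative to C₀; solve [H+]² + 0.00129·[H+] − 2e-06 = 0.
[H+] = (−Ka + √(Ka² + 4·Ka·C₀))/2 = 9.09 × 10^-4 M
pH = −log(9.09 × 10^-4) = 3.04

pH = 3.04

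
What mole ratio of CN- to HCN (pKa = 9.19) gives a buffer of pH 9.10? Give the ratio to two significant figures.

pH = pKa + log(r) ⇒ log(r) = 9.10 − 9.19 = -0.09
r = [CN-]/[HCN] = 10^(-0.09) = 0.813

ratio = 0.81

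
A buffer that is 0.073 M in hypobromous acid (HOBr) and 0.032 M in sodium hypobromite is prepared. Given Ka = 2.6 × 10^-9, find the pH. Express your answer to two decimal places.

pKa = −log(2.6 × 10^-9) = 8.585
Using pH = pKa + log([base]/[acid]) with [base]/[acid] = 0.032/0.073:
pH = 8.585 + (-0.358) = 8.23

pH = 8.23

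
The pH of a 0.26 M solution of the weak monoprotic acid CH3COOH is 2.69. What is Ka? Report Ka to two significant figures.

Ka = 1.6 × 10^-5

[H+] = 10^(-2.69) = 2.04 × 10^-3 M
At equilibrium [HA] = 0.26 − 2.04 × 10^-3 = 2.58 × 10^-1 M
Ka = [H+][A-]/[HA] = (2.04 × 10^-3)² / 2.58 × 10^-1 = 1.6 × 10^-5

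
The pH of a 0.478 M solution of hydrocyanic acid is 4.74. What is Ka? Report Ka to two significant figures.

[H+] = 10^(-4.74) = 1.82 × 10^-5 M
At equilibrium [HA] = 0.478 − 1.82 × 10^-5 = 4.78 × 10^-1 M
Ka = [H+][A-]/[HA] = (1.82 × 10^-5)² / 4.78 × 10^-1 = 6.9 × 10^-10

Ka = 6.9 × 10^-10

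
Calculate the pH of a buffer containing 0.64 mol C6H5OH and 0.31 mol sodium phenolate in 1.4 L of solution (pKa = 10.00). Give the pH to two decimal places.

pH = 9.69

pH = pKa + log([A⁻]/[HA]) = 10.00 + log(0.31/0.64)
pH = 10.00 + (-0.315) = 9.69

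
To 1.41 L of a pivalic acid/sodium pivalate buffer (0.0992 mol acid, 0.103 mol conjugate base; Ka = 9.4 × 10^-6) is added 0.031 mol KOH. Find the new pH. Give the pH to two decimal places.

pH = 5.32

OH- converts (CH3)3CCOOH to (CH3)3CCOO-: (CH3)3CCOOH → 0.0682 mol, (CH3)3CCOO- → 0.134 mol.
pKa = −log(9.4 × 10^-6) = 5.027
Henderson–Hasselbalch with mole ratio 0.134/0.0682: pH = 5.027 + (+0.293)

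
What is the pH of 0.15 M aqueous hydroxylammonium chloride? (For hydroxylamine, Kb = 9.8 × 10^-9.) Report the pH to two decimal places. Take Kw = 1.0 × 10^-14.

NH3OH+ is the conjugate acid of the weak base NH2OH.
Ka = Kw/Kb = 1.0×10^-14 / 9.8 × 10^-9 = 1.02 × 10^-6
Let x = [H+] at equilibrium. Ka = x²/(0.15 − x).
Assume x ≪ 0.15: x ≈ √(1.02 × 10^-6 × 0.15) = 3.91 × 10^-4 M
Check: 0.26% ionized — well under 5%, approximation valid.
pH = −log[H+] = −log(3.91 × 10^-4) = 3.41

pH = 3.41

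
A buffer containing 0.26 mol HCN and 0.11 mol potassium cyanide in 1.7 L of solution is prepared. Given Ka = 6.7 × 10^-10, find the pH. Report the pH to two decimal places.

pKa = −log(6.7 × 10^-10) = 9.174
pH = pKa + log([A⁻]/[HA]) = 9.174 + log(0.11/0.26)
pH = 9.174 + (-0.374) = 8.80

pH = 8.80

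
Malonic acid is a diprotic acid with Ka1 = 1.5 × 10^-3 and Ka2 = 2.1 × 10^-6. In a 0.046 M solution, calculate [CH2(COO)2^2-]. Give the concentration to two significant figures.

2.1 × 10^-6 M

First ionization gives [H+] ≈ [CH2(COOH)COO-] = 7.59 × 10^-3 M.
Second step: Ka2 = [H+][CH2(COO)2^2-]/[CH2(COOH)COO-] ≈ [CH2(COO)2^2-] (since [H+] ≈ [CH2(COOH)COO-]).
So [CH2(COO)2^2-] ≈ Ka2.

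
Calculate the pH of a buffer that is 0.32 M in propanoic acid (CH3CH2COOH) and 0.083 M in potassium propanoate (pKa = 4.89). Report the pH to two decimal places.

Using pH = pKa + log([base]/[acid]) with [base]/[acid] = 0.083/0.32:
pH = 4.89 + (-0.586) = 4.30

pH = 4.30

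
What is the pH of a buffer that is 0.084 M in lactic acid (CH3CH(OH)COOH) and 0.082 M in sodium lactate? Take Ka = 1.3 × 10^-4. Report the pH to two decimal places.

pKa = −log(1.3 × 10^-4) = 3.886
Using pH = pKa + log([base]/[acid]) with [base]/[acid] = 0.082/0.084:
pH = 3.886 + (-0.010) = 3.88

pH = 3.88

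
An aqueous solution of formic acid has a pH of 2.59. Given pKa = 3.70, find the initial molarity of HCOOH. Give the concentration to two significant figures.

C₀ = 3.6 × 10^-2 M

[H+] = 10^(-2.59) = 2.57 × 10^-3 M = x
Ka = 10^(−3.70) = 2.00 × 10^-4
Ka = x²/(C₀ − x) ⇒ C₀ = x + x²/Ka
C₀ = 2.57 × 10^-3 + (2.57 × 10^-3)²/(2.00 × 10^-4) = 3.56 × 10^-2 M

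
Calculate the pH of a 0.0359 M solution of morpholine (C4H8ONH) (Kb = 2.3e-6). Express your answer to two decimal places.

C4H8ONH + H2O ⇌ C4H8ONH2+ + OH-
Kb = [OH-]²/(0.0359 − [OH-]) = 2.3 × 10^-6
Since Kb ≪ C₀, [OH-] ≈ √(Kb·C₀) = 2.87 × 10^-4 M.
([OH-]/C₀ = 0.8% < 5%, so the approximation holds.)
pOH = 3.54, so pH = 14.00 − pOH = 10.46

pH = 10.46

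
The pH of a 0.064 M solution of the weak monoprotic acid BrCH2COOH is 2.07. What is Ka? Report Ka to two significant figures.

Ka = 1.3 × 10^-3

[H+] = 10^(-2.07) = 8.51 × 10^-3 M
At equilibrium [HA] = 0.064 − 8.51 × 10^-3 = 5.55 × 10^-2 M
Ka = [H+][A-]/[HA] = (8.51 × 10^-3)² / 5.55 × 10^-2 = 1.3 × 10^-3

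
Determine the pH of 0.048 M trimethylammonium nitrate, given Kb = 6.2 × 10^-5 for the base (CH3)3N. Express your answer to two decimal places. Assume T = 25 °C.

pH = 5.56

(CH3)3NH+ is the conjugate acid of the weak base (CH3)3N.
Ka = Kw/Kb = 1.0×10^-14 / 6.2 × 10^-5 = 1.61 × 10^-10
From the ICE table, Ka = x²/(0.048 − x) = 1.61 × 10^-10.
Assume x ≪ 0.048: x ≈ √(1.61 × 10^-10 × 0.048) = 2.78 × 10^-6 M
Check: 0.0058% ionized — well under 5%, approximation valid.
pH = −log(2.78 × 10^-6) = 5.56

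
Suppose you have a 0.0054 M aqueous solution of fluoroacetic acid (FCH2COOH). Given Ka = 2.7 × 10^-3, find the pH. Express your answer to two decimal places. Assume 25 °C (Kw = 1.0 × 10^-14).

FCH2COOH ⇌ FCH2COO- + H+
From the ICE table, Ka = [H+]²/(0.0054 − [H+]) = 2.7 × 10^-3.
[H+] is not negligible relative to C₀; solve [H+]² + 0.0027·[H+] − 1.46e-05 = 0.
[H+] = [−0.0027 + √(0.0027² + 5.83e-05)]/2 = 2.70 × 10^-3 M
pH = −log(2.70 × 10^-3) = 2.57

pH = 2.57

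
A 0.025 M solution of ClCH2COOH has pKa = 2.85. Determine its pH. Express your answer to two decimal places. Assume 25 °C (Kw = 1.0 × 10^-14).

ClCH2COOH ⇌ ClCH2COO- + H+
Ka = 10^(−2.85) = 1.41 × 10^-3
From the ICE table, Ka = x²/(0.025 − x) = 1.41 × 10^-3.
Here C₀/Ka ≈ 17.7, so the small-x approximation fails. Use the quadratic:
x = (−Ka + √(Ka² + 4·Ka·C₀))/2 = 5.27 × 10^-3 M
pH = −log[H+] = −log(5.27 × 10^-3) = 2.28

pH = 2.28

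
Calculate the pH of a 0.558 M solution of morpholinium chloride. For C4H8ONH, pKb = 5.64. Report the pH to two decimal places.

pH = 4.31

C4H8ONH2+ is the conjugate acid of the weak base C4H8ONH.
Kb = 10^(−5.64) = 2.29 × 10^-6
Ka = Kw/Kb = 1.0×10^-14 / 2.29 × 10^-6 = 4.37 × 10^-9
From the ICE table, Ka = x²/(0.558 − x) = 4.37 × 10^-9.
Neglecting x in the denominator: x = √(4.37 × 10^-9 × 0.558) = 4.94 × 10^-5 M
pH = −log(4.94 × 10^-5) = 4.31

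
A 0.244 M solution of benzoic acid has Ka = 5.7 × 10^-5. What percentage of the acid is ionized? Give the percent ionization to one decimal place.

C6H5COOH ⇌ C6H5COO- + H+; let x = [H+] at equilibrium.
x ≈ √(Ka·C₀) = √(5.7 × 10^-5 × 0.244) = 3.73 × 10^-3 M
% ionization = x/C₀ × 100% = 3.73 × 10^-3/0.244 × 100% = 1.5%

1.5%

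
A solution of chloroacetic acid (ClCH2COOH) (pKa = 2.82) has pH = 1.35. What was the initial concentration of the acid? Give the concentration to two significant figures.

[H+] = 10^(-1.35) = 4.47 × 10^-2 M = x
Ka = 10^(−2.82) = 1.51 × 10^-3
Ka = x²/(C₀ − x) ⇒ C₀ = x + x²/Ka
C₀ = 4.47 × 10^-2 + (4.47 × 10^-2)²/(1.51 × 10^-3) = 1.37 M

C₀ = 1.4 M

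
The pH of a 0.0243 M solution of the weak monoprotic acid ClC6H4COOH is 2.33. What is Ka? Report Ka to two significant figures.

[H+] = 10^(-2.33) = 4.68 × 10^-3 M
At equilibrium [HA] = 0.0243 − 4.68 × 10^-3 = 1.96 × 10^-2 M
Ka = [H+][A-]/[HA] = (4.68 × 10^-3)² / 1.96 × 10^-2 = 1.1 × 10^-3

Ka = 1.1 × 10^-3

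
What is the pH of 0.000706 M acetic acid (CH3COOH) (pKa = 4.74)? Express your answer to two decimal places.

pH = 3.98

CH3COOH ⇌ CH3COO- + H+
Ka = 10^(−4.74) = 1.82 × 10^-5
From the ICE table, Ka = x²/(0.000706 − x) = 1.82 × 10^-5.
The 5% rule fails; solving x² + Ka·x − Ka·C₀ = 0 exactly:
x = (−Ka + √(Ka² + 4·Ka·C₀))/2 = 1.05 × 10^-4 M
pH = −log[H+] = −log(1.05 × 10^-4) = 3.98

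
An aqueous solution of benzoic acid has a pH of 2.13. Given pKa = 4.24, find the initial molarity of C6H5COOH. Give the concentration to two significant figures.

[H+] = 10^(-2.13) = 7.41 × 10^-3 M = x
Ka = 10^(−4.24) = 5.75 × 10^-5
Ka = x²/(C₀ − x) ⇒ C₀ = x + x²/Ka
C₀ = 7.41 × 10^-3 + (7.41 × 10^-3)²/(5.75 × 10^-5) = 9.62 × 10^-1 M

C₀ = 9.6 × 10^-1 M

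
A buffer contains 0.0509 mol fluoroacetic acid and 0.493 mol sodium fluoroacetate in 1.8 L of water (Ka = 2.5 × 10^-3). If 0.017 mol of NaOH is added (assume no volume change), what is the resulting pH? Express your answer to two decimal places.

After neutralization: n(FCH2COOH) = 0.0339 mol, n(FCH2COO-) = 0.51 mol.
pKa = −log(2.5 × 10^-3) = 2.602
pH = pKa + log(n_FCH2COO-/n_FCH2COOH) = 2.602 + log(0.51/0.0339) = 2.602 + (+1.177)

pH = 3.78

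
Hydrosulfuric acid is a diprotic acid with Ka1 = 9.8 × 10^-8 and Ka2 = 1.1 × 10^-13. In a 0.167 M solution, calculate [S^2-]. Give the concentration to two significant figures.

1.1 × 10^-13 M

First ionization gives [H+] ≈ [HS-] = 1.28 × 10^-4 M.
Second step: Ka2 = [H+][S^2-]/[HS-] ≈ [S^2-] (since [H+] ≈ [HS-]).
So [S^2-] ≈ Ka2.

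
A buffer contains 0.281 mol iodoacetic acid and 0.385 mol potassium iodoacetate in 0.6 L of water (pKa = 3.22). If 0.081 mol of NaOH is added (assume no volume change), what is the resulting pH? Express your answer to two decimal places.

pH = 3.59

OH- converts ICH2COOH to ICH2COO-: ICH2COOH → 0.2 mol, ICH2COO- → 0.466 mol.
pH = pKa + log(n_ICH2COO-/n_ICH2COOH) = 3.22 + log(0.466/0.2) = 3.22 + (+0.367)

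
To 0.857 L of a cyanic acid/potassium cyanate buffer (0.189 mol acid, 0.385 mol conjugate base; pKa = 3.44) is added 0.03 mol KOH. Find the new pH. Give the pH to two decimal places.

OH- converts HOCN to OCN-: HOCN → 0.159 mol, OCN- → 0.415 mol.
pH = pKa + log([A⁻]/[HA]) = 3.44 + log(0.415/0.159) = 3.44 +0.417

pH = 3.86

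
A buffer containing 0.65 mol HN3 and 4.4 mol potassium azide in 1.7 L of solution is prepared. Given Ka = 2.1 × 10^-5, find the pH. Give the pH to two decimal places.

pH = 5.51

pKa = −log(2.1 × 10^-5) = 4.678
Henderson–Hasselbalch: pH = pKa + log([N3-]/[HN3]) = 4.678 + log(4.4/0.65)
pH = 4.678 + (+0.831) = 5.51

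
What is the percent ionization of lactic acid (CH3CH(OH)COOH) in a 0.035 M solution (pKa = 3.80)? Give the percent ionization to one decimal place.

6.5%

CH3CH(OH)COOH ⇌ CH3CH(OH)COO- + H+; let x = [H+] at equilibrium.
Ka = 10^(−3.80) = 1.58 × 10^-4
Solve x² + 0.000158x − 5.53e-06 = 0 → x = 2.27 × 10^-3 M
% ionization = x/C₀ × 100% = 2.27 × 10^-3/0.035 × 100% = 6.5%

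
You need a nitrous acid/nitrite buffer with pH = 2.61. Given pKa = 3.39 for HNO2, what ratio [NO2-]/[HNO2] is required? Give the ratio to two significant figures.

ratio = 0.17

pH = pKa + log(r) ⇒ log(r) = 2.61 − 3.39 = -0.78
r = [NO2-]/[HNO2] = 10^(-0.78) = 0.166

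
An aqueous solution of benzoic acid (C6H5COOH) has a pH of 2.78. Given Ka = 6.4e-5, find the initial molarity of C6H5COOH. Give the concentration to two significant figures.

[H+] = 10^(-2.78) = 1.66 × 10^-3 M = x
Ka = x²/(C₀ − x) ⇒ C₀ = x + x²/Ka
C₀ = 1.66 × 10^-3 + (1.66 × 10^-3)²/(6.4 × 10^-5) = 4.47 × 10^-2 M

C₀ = 4.5 × 10^-2 M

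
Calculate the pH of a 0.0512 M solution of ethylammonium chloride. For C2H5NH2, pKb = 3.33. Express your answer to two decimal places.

C2H5NH3+ is the conjugate acid of the weak base C2H5NH2.
Kb = 10^(−3.33) = 4.68 × 10^-4
Ka = Kw/Kb = 1.0×10^-14 / 4.68 × 10^-4 = 2.14 × 10^-11
Ka = [H+]²/(0.0512 − [H+]) = 2.14 × 10^-11
Since Ka ≪ C₀, [H+] ≈ √(Ka·C₀) = 1.05 × 10^-6 M.
pH = −log(1.05 × 10^-6) = 5.98

pH = 5.98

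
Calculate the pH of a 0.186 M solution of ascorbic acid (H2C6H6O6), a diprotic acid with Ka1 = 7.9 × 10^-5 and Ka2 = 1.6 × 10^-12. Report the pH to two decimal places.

pH = 2.42

Ka1 ≫ Ka2, so treat the first dissociation as the only significant source of H+.
Ka1 = x²/(0.186 − x) = 7.9 × 10^-5
x ≈ √(7.9 × 10^-5 × 0.186) = 3.83 × 10^-3 M
pH = −log(3.83 × 10^-3) = 2.42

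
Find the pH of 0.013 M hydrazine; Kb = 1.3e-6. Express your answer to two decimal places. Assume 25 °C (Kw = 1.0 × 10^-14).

N2H4 + H2O ⇌ N2H5+ + OH-
From the ICE table, Kb = [OH-]²/(0.013 − [OH-]) = 1.3 × 10^-6.
Since Kb ≪ C₀, [OH-] ≈ √(Kb·C₀) = 1.30 × 10^-4 M.
pOH = 3.89, so pH = 14.00 − pOH = 10.11

pH = 10.11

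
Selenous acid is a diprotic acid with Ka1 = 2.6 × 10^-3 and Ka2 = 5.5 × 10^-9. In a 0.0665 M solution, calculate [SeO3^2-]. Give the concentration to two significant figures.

5.5 × 10^-9 M

First ionization gives [H+] ≈ [HSeO3-] = 1.19 × 10^-2 M.
Second step: Ka2 = [H+][SeO3^2-]/[HSeO3-] ≈ [SeO3^2-] (since [H+] ≈ [HSeO3-]).
So [SeO3^2-] ≈ Ka2.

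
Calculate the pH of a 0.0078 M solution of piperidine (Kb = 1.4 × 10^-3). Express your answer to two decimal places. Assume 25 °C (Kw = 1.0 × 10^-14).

pH = 11.43

C5H10NH + H2O ⇌ C5H10NH2+ + OH-
Let x = [OH-] at equilibrium. Kb = x²/(0.0078 − x).
The 5% rule fails; solving x² + Kb·x − Kb·C₀ = 0 exactly:
x = [−0.0014 + √(0.0014² + 4.37e-05)]/2 = 2.68 × 10^-3 M
pOH = −log(2.68 × 10^-3) = 2.57; pH = 14.00 − 2.57 = 11.43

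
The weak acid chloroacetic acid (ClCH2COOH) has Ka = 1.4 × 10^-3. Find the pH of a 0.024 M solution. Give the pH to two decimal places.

pH = 2.29

ClCH2COOH ⇌ ClCH2COO- + H+
From the ICE table, Ka = x²/(0.024 − x) = 1.4 × 10^-3.
The 5% rule fails; solving x² + Ka·x − Ka·C₀ = 0 exactly:
x = (−Ka + √(Ka² + 4·Ka·C₀))/2 = 5.14 × 10^-3 M
pH = −log[H+] = −log(5.14 × 10^-3) = 2.29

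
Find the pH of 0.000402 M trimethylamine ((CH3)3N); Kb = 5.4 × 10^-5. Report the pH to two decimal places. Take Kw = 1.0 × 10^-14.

(CH3)3N + H2O ⇌ (CH3)3NH+ + OH-
From the ICE table, Kb = [OH-]²/(0.000402 − [OH-]) = 5.4 × 10^-5.
The 5% rule fails; solving [OH-]² + Kb·[OH-] − Kb·C₀ = 0 exactly:
[OH-] = [−5.4e-05 + √(5.4e-05² + 8.68e-08)]/2 = 1.23 × 10^-4 M
pOH = −log(1.23 × 10^-4) = 3.91; pH = 14.00 − 3.91 = 10.09

pH = 10.09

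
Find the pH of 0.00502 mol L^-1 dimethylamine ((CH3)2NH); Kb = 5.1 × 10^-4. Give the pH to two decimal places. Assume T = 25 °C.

(CH3)2NH + H2O ⇌ (CH3)2NH2+ + OH-
Kb = [OH-]²/(0.00502 − [OH-]) = 5.1 × 10^-4
[OH-] is not negligible relative to C₀; solve [OH-]² + 0.00051·[OH-] − 2.56e-06 = 0.
[OH-] = [−0.00051 + √(0.00051² + 1.02e-05)]/2 = 1.37 × 10^-3 M
pOH = −log(1.37 × 10^-3) = 2.86; pH = 14.00 − 2.86 = 11.14

pH = 11.14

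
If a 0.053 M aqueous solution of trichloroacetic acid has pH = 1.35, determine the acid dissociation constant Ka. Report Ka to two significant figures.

Ka = 2.4 × 10^-1

[H+] = 10^(-1.35) = 4.47 × 10^-2 M
At equilibrium [HA] = 0.053 − 4.47 × 10^-2 = 8.30 × 10^-3 M
Ka = [H+][A-]/[HA] = (4.47 × 10^-2)² / 8.30 × 10^-3 = 2.4 × 10^-1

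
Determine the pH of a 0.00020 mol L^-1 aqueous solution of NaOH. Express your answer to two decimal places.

NaOH is a strong base; [OH-] = 0.0002 M.
pOH = -log(0.0002) = 3.70
pH = 14.00 - 3.70 = 10.30

pH = 10.30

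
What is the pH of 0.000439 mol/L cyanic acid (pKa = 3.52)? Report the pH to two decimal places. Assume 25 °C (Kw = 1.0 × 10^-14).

HOCN ⇌ OCN- + H+
Ka = 10^(−3.52) = 3.02 × 10^-4
From the ICE table, Ka = [H+]²/(0.000439 − [H+]) = 3.02 × 10^-4.
Here C₀/Ka ≈ 1.45, so the small-[H+] approximation fails. Use the quadratic:
[H+] = (−Ka + √(Ka² + 4·Ka·C₀))/2 = 2.43 × 10^-4 M
pH = −log(2.43 × 10^-4) = 3.61

pH = 3.61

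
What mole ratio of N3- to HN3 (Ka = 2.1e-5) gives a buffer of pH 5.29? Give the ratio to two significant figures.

pKa = -log(2.1 × 10^-5) = 4.678
pH = pKa + log(r) ⇒ log(r) = 5.29 − 4.678 = +0.612
r = [N3-]/[HN3] = 10^(+0.612) = 4.09

ratio = 4.1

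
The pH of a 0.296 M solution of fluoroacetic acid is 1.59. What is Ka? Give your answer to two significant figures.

Ka = 2.4 × 10^-3

[H+] = 10^(-1.59) = 2.57 × 10^-2 M
At equilibrium [HA] = 0.296 − 2.57 × 10^-2 = 2.70 × 10^-1 M
Ka = [H+][A-]/[HA] = (2.57 × 10^-2)² / 2.70 × 10^-1 = 2.4 × 10^-3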